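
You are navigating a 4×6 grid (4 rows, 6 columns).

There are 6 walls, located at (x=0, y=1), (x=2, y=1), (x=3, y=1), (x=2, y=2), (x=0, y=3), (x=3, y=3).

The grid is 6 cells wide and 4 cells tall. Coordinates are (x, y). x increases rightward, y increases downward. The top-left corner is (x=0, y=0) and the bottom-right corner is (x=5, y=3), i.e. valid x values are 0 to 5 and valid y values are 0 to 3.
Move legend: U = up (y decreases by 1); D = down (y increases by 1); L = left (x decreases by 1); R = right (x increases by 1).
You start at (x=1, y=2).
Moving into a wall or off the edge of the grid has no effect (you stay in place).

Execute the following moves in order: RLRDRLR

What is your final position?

Answer: Final position: (x=2, y=3)

Derivation:
Start: (x=1, y=2)
  R (right): blocked, stay at (x=1, y=2)
  L (left): (x=1, y=2) -> (x=0, y=2)
  R (right): (x=0, y=2) -> (x=1, y=2)
  D (down): (x=1, y=2) -> (x=1, y=3)
  R (right): (x=1, y=3) -> (x=2, y=3)
  L (left): (x=2, y=3) -> (x=1, y=3)
  R (right): (x=1, y=3) -> (x=2, y=3)
Final: (x=2, y=3)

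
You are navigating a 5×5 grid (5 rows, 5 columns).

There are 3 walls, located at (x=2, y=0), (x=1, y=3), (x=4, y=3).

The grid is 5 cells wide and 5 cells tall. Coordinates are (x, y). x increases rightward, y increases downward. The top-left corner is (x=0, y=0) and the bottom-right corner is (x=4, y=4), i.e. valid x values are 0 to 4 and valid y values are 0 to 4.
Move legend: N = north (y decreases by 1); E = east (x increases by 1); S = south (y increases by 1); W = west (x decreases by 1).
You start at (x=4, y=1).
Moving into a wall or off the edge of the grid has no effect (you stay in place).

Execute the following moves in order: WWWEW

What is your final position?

Answer: Final position: (x=1, y=1)

Derivation:
Start: (x=4, y=1)
  W (west): (x=4, y=1) -> (x=3, y=1)
  W (west): (x=3, y=1) -> (x=2, y=1)
  W (west): (x=2, y=1) -> (x=1, y=1)
  E (east): (x=1, y=1) -> (x=2, y=1)
  W (west): (x=2, y=1) -> (x=1, y=1)
Final: (x=1, y=1)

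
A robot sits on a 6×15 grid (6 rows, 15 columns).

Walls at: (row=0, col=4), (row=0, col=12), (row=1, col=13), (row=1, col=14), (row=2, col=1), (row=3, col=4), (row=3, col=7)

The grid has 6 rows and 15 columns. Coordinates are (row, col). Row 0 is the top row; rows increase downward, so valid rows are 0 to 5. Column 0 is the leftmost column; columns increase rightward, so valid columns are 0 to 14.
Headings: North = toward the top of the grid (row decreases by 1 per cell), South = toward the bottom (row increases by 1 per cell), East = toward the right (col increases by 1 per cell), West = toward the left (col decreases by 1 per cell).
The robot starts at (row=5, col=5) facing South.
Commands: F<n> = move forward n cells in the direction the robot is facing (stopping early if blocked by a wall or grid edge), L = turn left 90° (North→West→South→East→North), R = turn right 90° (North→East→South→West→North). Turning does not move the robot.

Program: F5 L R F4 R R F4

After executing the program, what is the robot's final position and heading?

Start: (row=5, col=5), facing South
  F5: move forward 0/5 (blocked), now at (row=5, col=5)
  L: turn left, now facing East
  R: turn right, now facing South
  F4: move forward 0/4 (blocked), now at (row=5, col=5)
  R: turn right, now facing West
  R: turn right, now facing North
  F4: move forward 4, now at (row=1, col=5)
Final: (row=1, col=5), facing North

Answer: Final position: (row=1, col=5), facing North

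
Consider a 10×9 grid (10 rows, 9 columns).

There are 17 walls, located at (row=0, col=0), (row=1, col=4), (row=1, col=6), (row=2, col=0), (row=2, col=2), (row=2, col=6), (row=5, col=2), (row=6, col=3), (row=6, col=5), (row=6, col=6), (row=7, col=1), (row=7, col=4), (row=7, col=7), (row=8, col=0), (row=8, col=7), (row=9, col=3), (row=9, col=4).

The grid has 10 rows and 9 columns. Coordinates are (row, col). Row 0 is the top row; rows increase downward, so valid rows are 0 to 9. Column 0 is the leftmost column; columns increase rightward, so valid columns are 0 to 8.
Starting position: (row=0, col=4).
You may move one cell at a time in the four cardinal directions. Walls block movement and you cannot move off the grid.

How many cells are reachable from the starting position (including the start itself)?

Answer: Reachable cells: 73

Derivation:
BFS flood-fill from (row=0, col=4):
  Distance 0: (row=0, col=4)
  Distance 1: (row=0, col=3), (row=0, col=5)
  Distance 2: (row=0, col=2), (row=0, col=6), (row=1, col=3), (row=1, col=5)
  Distance 3: (row=0, col=1), (row=0, col=7), (row=1, col=2), (row=2, col=3), (row=2, col=5)
  Distance 4: (row=0, col=8), (row=1, col=1), (row=1, col=7), (row=2, col=4), (row=3, col=3), (row=3, col=5)
  Distance 5: (row=1, col=0), (row=1, col=8), (row=2, col=1), (row=2, col=7), (row=3, col=2), (row=3, col=4), (row=3, col=6), (row=4, col=3), (row=4, col=5)
  Distance 6: (row=2, col=8), (row=3, col=1), (row=3, col=7), (row=4, col=2), (row=4, col=4), (row=4, col=6), (row=5, col=3), (row=5, col=5)
  Distance 7: (row=3, col=0), (row=3, col=8), (row=4, col=1), (row=4, col=7), (row=5, col=4), (row=5, col=6)
  Distance 8: (row=4, col=0), (row=4, col=8), (row=5, col=1), (row=5, col=7), (row=6, col=4)
  Distance 9: (row=5, col=0), (row=5, col=8), (row=6, col=1), (row=6, col=7)
  Distance 10: (row=6, col=0), (row=6, col=2), (row=6, col=8)
  Distance 11: (row=7, col=0), (row=7, col=2), (row=7, col=8)
  Distance 12: (row=7, col=3), (row=8, col=2), (row=8, col=8)
  Distance 13: (row=8, col=1), (row=8, col=3), (row=9, col=2), (row=9, col=8)
  Distance 14: (row=8, col=4), (row=9, col=1), (row=9, col=7)
  Distance 15: (row=8, col=5), (row=9, col=0), (row=9, col=6)
  Distance 16: (row=7, col=5), (row=8, col=6), (row=9, col=5)
  Distance 17: (row=7, col=6)
Total reachable: 73 (grid has 73 open cells total)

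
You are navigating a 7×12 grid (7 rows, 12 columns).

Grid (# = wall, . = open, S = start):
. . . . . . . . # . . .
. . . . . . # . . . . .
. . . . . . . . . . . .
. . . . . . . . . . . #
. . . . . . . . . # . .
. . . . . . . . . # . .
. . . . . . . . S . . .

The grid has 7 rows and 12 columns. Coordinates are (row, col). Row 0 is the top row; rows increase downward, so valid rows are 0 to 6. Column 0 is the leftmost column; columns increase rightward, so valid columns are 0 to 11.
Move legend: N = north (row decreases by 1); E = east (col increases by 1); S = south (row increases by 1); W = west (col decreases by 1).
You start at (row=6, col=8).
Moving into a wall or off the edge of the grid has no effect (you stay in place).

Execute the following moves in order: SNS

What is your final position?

Start: (row=6, col=8)
  S (south): blocked, stay at (row=6, col=8)
  N (north): (row=6, col=8) -> (row=5, col=8)
  S (south): (row=5, col=8) -> (row=6, col=8)
Final: (row=6, col=8)

Answer: Final position: (row=6, col=8)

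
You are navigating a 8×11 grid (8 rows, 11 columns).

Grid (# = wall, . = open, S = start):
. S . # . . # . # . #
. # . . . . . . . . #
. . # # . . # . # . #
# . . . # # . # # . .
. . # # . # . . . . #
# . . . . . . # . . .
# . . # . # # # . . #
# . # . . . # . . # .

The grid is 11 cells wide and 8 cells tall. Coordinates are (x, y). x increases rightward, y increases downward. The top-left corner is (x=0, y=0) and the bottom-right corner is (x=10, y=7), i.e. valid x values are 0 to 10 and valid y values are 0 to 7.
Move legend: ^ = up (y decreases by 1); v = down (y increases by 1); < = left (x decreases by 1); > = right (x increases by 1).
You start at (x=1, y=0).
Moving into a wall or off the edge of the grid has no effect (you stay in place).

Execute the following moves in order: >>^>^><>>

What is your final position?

Answer: Final position: (x=2, y=0)

Derivation:
Start: (x=1, y=0)
  > (right): (x=1, y=0) -> (x=2, y=0)
  > (right): blocked, stay at (x=2, y=0)
  ^ (up): blocked, stay at (x=2, y=0)
  > (right): blocked, stay at (x=2, y=0)
  ^ (up): blocked, stay at (x=2, y=0)
  > (right): blocked, stay at (x=2, y=0)
  < (left): (x=2, y=0) -> (x=1, y=0)
  > (right): (x=1, y=0) -> (x=2, y=0)
  > (right): blocked, stay at (x=2, y=0)
Final: (x=2, y=0)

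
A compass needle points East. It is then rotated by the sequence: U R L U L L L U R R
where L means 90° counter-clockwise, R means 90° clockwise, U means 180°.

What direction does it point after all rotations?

Start: East
  U (U-turn (180°)) -> West
  R (right (90° clockwise)) -> North
  L (left (90° counter-clockwise)) -> West
  U (U-turn (180°)) -> East
  L (left (90° counter-clockwise)) -> North
  L (left (90° counter-clockwise)) -> West
  L (left (90° counter-clockwise)) -> South
  U (U-turn (180°)) -> North
  R (right (90° clockwise)) -> East
  R (right (90° clockwise)) -> South
Final: South

Answer: Final heading: South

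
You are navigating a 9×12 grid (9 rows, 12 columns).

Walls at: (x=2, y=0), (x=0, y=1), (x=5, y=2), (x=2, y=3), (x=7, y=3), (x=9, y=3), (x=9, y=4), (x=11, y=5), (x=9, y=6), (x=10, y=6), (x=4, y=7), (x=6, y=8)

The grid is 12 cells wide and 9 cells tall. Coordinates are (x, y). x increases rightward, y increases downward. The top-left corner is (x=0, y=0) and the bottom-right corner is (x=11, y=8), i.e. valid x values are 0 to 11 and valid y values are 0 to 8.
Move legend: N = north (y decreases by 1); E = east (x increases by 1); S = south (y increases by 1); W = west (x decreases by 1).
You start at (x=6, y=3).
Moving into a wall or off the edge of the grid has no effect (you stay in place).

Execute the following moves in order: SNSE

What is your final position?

Start: (x=6, y=3)
  S (south): (x=6, y=3) -> (x=6, y=4)
  N (north): (x=6, y=4) -> (x=6, y=3)
  S (south): (x=6, y=3) -> (x=6, y=4)
  E (east): (x=6, y=4) -> (x=7, y=4)
Final: (x=7, y=4)

Answer: Final position: (x=7, y=4)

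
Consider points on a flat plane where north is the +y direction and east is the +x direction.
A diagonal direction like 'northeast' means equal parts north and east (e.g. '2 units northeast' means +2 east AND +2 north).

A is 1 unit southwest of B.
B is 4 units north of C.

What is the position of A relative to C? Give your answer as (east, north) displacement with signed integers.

Answer: A is at (east=-1, north=3) relative to C.

Derivation:
Place C at the origin (east=0, north=0).
  B is 4 units north of C: delta (east=+0, north=+4); B at (east=0, north=4).
  A is 1 unit southwest of B: delta (east=-1, north=-1); A at (east=-1, north=3).
Therefore A relative to C: (east=-1, north=3).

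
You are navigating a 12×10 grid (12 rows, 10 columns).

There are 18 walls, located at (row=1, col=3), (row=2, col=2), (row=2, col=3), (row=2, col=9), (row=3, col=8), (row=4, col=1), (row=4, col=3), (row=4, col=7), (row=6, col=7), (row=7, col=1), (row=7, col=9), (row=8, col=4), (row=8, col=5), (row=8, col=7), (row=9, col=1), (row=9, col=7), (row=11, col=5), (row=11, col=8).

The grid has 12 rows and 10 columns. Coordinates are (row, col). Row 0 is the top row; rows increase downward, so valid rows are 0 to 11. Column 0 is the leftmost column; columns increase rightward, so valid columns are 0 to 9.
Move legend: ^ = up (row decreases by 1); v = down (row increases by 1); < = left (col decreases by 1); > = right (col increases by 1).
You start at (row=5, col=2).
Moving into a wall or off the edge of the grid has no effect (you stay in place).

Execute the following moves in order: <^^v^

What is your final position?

Answer: Final position: (row=5, col=1)

Derivation:
Start: (row=5, col=2)
  < (left): (row=5, col=2) -> (row=5, col=1)
  ^ (up): blocked, stay at (row=5, col=1)
  ^ (up): blocked, stay at (row=5, col=1)
  v (down): (row=5, col=1) -> (row=6, col=1)
  ^ (up): (row=6, col=1) -> (row=5, col=1)
Final: (row=5, col=1)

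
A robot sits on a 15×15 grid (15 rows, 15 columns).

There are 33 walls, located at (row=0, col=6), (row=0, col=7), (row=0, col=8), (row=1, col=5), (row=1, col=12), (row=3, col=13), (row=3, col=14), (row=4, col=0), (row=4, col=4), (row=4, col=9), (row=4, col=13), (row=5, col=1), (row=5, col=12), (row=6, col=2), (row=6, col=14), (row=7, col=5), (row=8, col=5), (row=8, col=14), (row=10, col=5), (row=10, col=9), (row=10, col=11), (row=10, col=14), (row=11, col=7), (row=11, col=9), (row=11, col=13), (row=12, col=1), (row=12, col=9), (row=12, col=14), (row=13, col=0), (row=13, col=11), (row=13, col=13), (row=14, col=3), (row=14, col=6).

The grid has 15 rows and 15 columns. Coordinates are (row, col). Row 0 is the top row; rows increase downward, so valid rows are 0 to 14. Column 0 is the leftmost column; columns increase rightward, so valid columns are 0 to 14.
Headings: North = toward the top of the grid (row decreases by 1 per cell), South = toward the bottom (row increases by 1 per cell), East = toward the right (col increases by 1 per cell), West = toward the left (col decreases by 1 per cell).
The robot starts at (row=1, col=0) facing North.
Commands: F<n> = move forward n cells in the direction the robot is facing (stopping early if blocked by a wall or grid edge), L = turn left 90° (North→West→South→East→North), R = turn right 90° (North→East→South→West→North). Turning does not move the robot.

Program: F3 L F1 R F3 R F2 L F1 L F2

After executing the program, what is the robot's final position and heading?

Start: (row=1, col=0), facing North
  F3: move forward 1/3 (blocked), now at (row=0, col=0)
  L: turn left, now facing West
  F1: move forward 0/1 (blocked), now at (row=0, col=0)
  R: turn right, now facing North
  F3: move forward 0/3 (blocked), now at (row=0, col=0)
  R: turn right, now facing East
  F2: move forward 2, now at (row=0, col=2)
  L: turn left, now facing North
  F1: move forward 0/1 (blocked), now at (row=0, col=2)
  L: turn left, now facing West
  F2: move forward 2, now at (row=0, col=0)
Final: (row=0, col=0), facing West

Answer: Final position: (row=0, col=0), facing West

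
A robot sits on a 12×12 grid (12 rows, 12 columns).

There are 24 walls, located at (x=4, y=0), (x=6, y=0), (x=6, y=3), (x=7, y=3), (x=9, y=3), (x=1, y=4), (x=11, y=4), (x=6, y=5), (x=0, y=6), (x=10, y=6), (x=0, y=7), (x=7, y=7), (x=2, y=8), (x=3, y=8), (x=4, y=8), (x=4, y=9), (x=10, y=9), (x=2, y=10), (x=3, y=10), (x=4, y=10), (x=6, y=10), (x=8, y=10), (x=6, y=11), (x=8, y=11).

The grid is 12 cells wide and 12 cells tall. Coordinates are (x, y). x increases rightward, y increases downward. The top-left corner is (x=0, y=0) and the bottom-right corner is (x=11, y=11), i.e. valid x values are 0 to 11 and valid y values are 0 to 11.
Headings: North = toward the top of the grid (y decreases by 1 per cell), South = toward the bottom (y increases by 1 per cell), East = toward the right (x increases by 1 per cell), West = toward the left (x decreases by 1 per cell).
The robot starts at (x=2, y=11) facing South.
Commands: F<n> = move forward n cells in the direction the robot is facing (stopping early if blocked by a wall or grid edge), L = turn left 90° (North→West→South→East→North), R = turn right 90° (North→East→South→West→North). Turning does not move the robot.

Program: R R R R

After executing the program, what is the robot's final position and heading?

Answer: Final position: (x=2, y=11), facing South

Derivation:
Start: (x=2, y=11), facing South
  R: turn right, now facing West
  R: turn right, now facing North
  R: turn right, now facing East
  R: turn right, now facing South
Final: (x=2, y=11), facing South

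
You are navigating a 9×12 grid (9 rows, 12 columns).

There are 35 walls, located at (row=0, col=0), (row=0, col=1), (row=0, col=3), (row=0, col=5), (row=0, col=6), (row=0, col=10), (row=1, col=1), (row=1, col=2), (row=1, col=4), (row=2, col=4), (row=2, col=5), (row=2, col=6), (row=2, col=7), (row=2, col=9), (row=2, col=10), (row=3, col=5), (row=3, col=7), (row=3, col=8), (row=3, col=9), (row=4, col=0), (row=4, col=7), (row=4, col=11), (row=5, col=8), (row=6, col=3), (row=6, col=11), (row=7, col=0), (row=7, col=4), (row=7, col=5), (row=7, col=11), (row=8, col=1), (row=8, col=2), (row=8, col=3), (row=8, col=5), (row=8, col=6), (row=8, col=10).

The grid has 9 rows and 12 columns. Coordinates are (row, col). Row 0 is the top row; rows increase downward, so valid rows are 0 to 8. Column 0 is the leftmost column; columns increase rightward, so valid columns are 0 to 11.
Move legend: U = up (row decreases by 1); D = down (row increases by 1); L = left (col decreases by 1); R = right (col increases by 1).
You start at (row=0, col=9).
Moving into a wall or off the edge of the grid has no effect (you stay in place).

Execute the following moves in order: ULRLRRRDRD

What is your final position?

Answer: Final position: (row=1, col=10)

Derivation:
Start: (row=0, col=9)
  U (up): blocked, stay at (row=0, col=9)
  L (left): (row=0, col=9) -> (row=0, col=8)
  R (right): (row=0, col=8) -> (row=0, col=9)
  L (left): (row=0, col=9) -> (row=0, col=8)
  R (right): (row=0, col=8) -> (row=0, col=9)
  R (right): blocked, stay at (row=0, col=9)
  R (right): blocked, stay at (row=0, col=9)
  D (down): (row=0, col=9) -> (row=1, col=9)
  R (right): (row=1, col=9) -> (row=1, col=10)
  D (down): blocked, stay at (row=1, col=10)
Final: (row=1, col=10)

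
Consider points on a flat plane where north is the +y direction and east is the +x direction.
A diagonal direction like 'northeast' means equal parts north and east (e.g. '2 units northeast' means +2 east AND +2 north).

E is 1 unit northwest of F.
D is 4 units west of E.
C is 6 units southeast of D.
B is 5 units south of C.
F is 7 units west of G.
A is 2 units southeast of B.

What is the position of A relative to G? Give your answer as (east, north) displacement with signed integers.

Answer: A is at (east=-4, north=-12) relative to G.

Derivation:
Place G at the origin (east=0, north=0).
  F is 7 units west of G: delta (east=-7, north=+0); F at (east=-7, north=0).
  E is 1 unit northwest of F: delta (east=-1, north=+1); E at (east=-8, north=1).
  D is 4 units west of E: delta (east=-4, north=+0); D at (east=-12, north=1).
  C is 6 units southeast of D: delta (east=+6, north=-6); C at (east=-6, north=-5).
  B is 5 units south of C: delta (east=+0, north=-5); B at (east=-6, north=-10).
  A is 2 units southeast of B: delta (east=+2, north=-2); A at (east=-4, north=-12).
Therefore A relative to G: (east=-4, north=-12).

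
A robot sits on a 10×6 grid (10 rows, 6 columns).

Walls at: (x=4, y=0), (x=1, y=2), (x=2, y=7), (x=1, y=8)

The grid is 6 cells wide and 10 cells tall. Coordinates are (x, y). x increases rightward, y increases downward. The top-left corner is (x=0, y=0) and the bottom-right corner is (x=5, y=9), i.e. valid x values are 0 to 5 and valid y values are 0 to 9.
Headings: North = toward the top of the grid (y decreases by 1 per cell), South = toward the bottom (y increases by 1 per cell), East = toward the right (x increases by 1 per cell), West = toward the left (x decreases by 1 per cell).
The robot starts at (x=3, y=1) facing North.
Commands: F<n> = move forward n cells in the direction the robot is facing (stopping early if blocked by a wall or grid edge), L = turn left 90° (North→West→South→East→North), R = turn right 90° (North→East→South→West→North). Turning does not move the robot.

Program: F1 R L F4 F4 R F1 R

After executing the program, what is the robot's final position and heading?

Start: (x=3, y=1), facing North
  F1: move forward 1, now at (x=3, y=0)
  R: turn right, now facing East
  L: turn left, now facing North
  F4: move forward 0/4 (blocked), now at (x=3, y=0)
  F4: move forward 0/4 (blocked), now at (x=3, y=0)
  R: turn right, now facing East
  F1: move forward 0/1 (blocked), now at (x=3, y=0)
  R: turn right, now facing South
Final: (x=3, y=0), facing South

Answer: Final position: (x=3, y=0), facing South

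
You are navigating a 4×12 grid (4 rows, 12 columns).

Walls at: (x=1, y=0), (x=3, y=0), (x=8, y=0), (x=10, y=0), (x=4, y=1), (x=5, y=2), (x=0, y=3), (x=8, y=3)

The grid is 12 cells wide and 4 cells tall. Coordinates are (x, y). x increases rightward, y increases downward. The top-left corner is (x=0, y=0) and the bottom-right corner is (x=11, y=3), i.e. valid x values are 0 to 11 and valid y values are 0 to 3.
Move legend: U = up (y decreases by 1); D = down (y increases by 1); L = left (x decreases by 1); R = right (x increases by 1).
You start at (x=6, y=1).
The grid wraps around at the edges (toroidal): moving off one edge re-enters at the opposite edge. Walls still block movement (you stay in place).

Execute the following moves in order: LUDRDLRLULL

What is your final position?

Start: (x=6, y=1)
  L (left): (x=6, y=1) -> (x=5, y=1)
  U (up): (x=5, y=1) -> (x=5, y=0)
  D (down): (x=5, y=0) -> (x=5, y=1)
  R (right): (x=5, y=1) -> (x=6, y=1)
  D (down): (x=6, y=1) -> (x=6, y=2)
  L (left): blocked, stay at (x=6, y=2)
  R (right): (x=6, y=2) -> (x=7, y=2)
  L (left): (x=7, y=2) -> (x=6, y=2)
  U (up): (x=6, y=2) -> (x=6, y=1)
  L (left): (x=6, y=1) -> (x=5, y=1)
  L (left): blocked, stay at (x=5, y=1)
Final: (x=5, y=1)

Answer: Final position: (x=5, y=1)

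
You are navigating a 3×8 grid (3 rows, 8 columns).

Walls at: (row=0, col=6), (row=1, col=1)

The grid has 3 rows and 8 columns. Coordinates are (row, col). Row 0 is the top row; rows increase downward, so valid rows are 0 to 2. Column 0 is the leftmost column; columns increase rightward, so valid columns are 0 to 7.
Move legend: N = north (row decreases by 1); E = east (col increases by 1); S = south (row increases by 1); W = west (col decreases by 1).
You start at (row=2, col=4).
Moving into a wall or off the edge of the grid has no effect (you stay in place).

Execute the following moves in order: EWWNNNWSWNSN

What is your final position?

Start: (row=2, col=4)
  E (east): (row=2, col=4) -> (row=2, col=5)
  W (west): (row=2, col=5) -> (row=2, col=4)
  W (west): (row=2, col=4) -> (row=2, col=3)
  N (north): (row=2, col=3) -> (row=1, col=3)
  N (north): (row=1, col=3) -> (row=0, col=3)
  N (north): blocked, stay at (row=0, col=3)
  W (west): (row=0, col=3) -> (row=0, col=2)
  S (south): (row=0, col=2) -> (row=1, col=2)
  W (west): blocked, stay at (row=1, col=2)
  N (north): (row=1, col=2) -> (row=0, col=2)
  S (south): (row=0, col=2) -> (row=1, col=2)
  N (north): (row=1, col=2) -> (row=0, col=2)
Final: (row=0, col=2)

Answer: Final position: (row=0, col=2)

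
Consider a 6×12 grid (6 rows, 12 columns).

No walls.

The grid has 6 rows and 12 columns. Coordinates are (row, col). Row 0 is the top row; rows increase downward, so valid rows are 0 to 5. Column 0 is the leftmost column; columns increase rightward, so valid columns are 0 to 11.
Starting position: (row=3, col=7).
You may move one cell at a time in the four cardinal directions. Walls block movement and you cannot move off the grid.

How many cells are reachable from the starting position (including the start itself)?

BFS flood-fill from (row=3, col=7):
  Distance 0: (row=3, col=7)
  Distance 1: (row=2, col=7), (row=3, col=6), (row=3, col=8), (row=4, col=7)
  Distance 2: (row=1, col=7), (row=2, col=6), (row=2, col=8), (row=3, col=5), (row=3, col=9), (row=4, col=6), (row=4, col=8), (row=5, col=7)
  Distance 3: (row=0, col=7), (row=1, col=6), (row=1, col=8), (row=2, col=5), (row=2, col=9), (row=3, col=4), (row=3, col=10), (row=4, col=5), (row=4, col=9), (row=5, col=6), (row=5, col=8)
  Distance 4: (row=0, col=6), (row=0, col=8), (row=1, col=5), (row=1, col=9), (row=2, col=4), (row=2, col=10), (row=3, col=3), (row=3, col=11), (row=4, col=4), (row=4, col=10), (row=5, col=5), (row=5, col=9)
  Distance 5: (row=0, col=5), (row=0, col=9), (row=1, col=4), (row=1, col=10), (row=2, col=3), (row=2, col=11), (row=3, col=2), (row=4, col=3), (row=4, col=11), (row=5, col=4), (row=5, col=10)
  Distance 6: (row=0, col=4), (row=0, col=10), (row=1, col=3), (row=1, col=11), (row=2, col=2), (row=3, col=1), (row=4, col=2), (row=5, col=3), (row=5, col=11)
  Distance 7: (row=0, col=3), (row=0, col=11), (row=1, col=2), (row=2, col=1), (row=3, col=0), (row=4, col=1), (row=5, col=2)
  Distance 8: (row=0, col=2), (row=1, col=1), (row=2, col=0), (row=4, col=0), (row=5, col=1)
  Distance 9: (row=0, col=1), (row=1, col=0), (row=5, col=0)
  Distance 10: (row=0, col=0)
Total reachable: 72 (grid has 72 open cells total)

Answer: Reachable cells: 72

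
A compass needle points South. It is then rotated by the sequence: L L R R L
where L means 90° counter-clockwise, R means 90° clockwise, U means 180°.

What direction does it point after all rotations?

Answer: Final heading: East

Derivation:
Start: South
  L (left (90° counter-clockwise)) -> East
  L (left (90° counter-clockwise)) -> North
  R (right (90° clockwise)) -> East
  R (right (90° clockwise)) -> South
  L (left (90° counter-clockwise)) -> East
Final: East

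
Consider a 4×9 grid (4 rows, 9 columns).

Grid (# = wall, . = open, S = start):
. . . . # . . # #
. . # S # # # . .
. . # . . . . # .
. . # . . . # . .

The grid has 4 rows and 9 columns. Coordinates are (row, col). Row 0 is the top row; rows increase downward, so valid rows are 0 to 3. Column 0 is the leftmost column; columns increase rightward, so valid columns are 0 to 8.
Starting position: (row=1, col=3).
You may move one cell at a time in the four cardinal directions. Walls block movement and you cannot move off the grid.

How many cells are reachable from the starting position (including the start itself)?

Answer: Reachable cells: 18

Derivation:
BFS flood-fill from (row=1, col=3):
  Distance 0: (row=1, col=3)
  Distance 1: (row=0, col=3), (row=2, col=3)
  Distance 2: (row=0, col=2), (row=2, col=4), (row=3, col=3)
  Distance 3: (row=0, col=1), (row=2, col=5), (row=3, col=4)
  Distance 4: (row=0, col=0), (row=1, col=1), (row=2, col=6), (row=3, col=5)
  Distance 5: (row=1, col=0), (row=2, col=1)
  Distance 6: (row=2, col=0), (row=3, col=1)
  Distance 7: (row=3, col=0)
Total reachable: 18 (grid has 25 open cells total)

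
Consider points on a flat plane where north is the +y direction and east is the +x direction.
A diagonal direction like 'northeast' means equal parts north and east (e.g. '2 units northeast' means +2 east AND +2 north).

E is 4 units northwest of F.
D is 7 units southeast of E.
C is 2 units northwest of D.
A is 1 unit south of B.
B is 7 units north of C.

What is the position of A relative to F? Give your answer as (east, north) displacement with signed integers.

Answer: A is at (east=1, north=5) relative to F.

Derivation:
Place F at the origin (east=0, north=0).
  E is 4 units northwest of F: delta (east=-4, north=+4); E at (east=-4, north=4).
  D is 7 units southeast of E: delta (east=+7, north=-7); D at (east=3, north=-3).
  C is 2 units northwest of D: delta (east=-2, north=+2); C at (east=1, north=-1).
  B is 7 units north of C: delta (east=+0, north=+7); B at (east=1, north=6).
  A is 1 unit south of B: delta (east=+0, north=-1); A at (east=1, north=5).
Therefore A relative to F: (east=1, north=5).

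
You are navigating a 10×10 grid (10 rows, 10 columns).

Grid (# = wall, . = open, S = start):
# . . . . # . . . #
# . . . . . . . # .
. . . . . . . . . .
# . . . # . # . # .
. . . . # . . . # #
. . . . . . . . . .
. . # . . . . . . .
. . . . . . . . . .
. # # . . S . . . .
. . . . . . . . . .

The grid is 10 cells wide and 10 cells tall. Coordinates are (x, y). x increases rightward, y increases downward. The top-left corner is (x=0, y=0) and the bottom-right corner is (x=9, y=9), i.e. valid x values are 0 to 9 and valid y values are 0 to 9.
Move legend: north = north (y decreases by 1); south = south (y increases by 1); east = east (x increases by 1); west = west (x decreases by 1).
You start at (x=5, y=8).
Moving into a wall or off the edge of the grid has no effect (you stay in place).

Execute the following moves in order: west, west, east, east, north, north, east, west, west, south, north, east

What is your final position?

Answer: Final position: (x=5, y=6)

Derivation:
Start: (x=5, y=8)
  west (west): (x=5, y=8) -> (x=4, y=8)
  west (west): (x=4, y=8) -> (x=3, y=8)
  east (east): (x=3, y=8) -> (x=4, y=8)
  east (east): (x=4, y=8) -> (x=5, y=8)
  north (north): (x=5, y=8) -> (x=5, y=7)
  north (north): (x=5, y=7) -> (x=5, y=6)
  east (east): (x=5, y=6) -> (x=6, y=6)
  west (west): (x=6, y=6) -> (x=5, y=6)
  west (west): (x=5, y=6) -> (x=4, y=6)
  south (south): (x=4, y=6) -> (x=4, y=7)
  north (north): (x=4, y=7) -> (x=4, y=6)
  east (east): (x=4, y=6) -> (x=5, y=6)
Final: (x=5, y=6)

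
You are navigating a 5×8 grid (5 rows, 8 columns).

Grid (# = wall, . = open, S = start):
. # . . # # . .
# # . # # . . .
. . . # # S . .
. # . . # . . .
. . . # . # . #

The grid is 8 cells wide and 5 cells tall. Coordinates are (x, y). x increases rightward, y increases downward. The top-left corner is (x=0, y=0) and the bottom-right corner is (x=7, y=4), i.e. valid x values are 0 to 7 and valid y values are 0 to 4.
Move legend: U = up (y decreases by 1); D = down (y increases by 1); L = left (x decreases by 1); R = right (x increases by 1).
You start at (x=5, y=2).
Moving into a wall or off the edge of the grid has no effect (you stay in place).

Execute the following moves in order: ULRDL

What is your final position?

Answer: Final position: (x=5, y=2)

Derivation:
Start: (x=5, y=2)
  U (up): (x=5, y=2) -> (x=5, y=1)
  L (left): blocked, stay at (x=5, y=1)
  R (right): (x=5, y=1) -> (x=6, y=1)
  D (down): (x=6, y=1) -> (x=6, y=2)
  L (left): (x=6, y=2) -> (x=5, y=2)
Final: (x=5, y=2)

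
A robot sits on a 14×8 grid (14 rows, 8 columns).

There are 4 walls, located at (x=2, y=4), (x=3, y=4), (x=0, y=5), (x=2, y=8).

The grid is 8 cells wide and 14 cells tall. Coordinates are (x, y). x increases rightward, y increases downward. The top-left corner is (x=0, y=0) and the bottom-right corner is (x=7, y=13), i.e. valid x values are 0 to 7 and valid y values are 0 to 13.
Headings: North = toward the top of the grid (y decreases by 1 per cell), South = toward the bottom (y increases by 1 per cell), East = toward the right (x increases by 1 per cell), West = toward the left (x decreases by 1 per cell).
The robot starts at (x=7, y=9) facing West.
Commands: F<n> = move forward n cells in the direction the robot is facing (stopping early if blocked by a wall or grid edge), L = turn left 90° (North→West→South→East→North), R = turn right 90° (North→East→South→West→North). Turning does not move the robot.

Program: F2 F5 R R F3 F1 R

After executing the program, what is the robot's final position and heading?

Answer: Final position: (x=4, y=9), facing South

Derivation:
Start: (x=7, y=9), facing West
  F2: move forward 2, now at (x=5, y=9)
  F5: move forward 5, now at (x=0, y=9)
  R: turn right, now facing North
  R: turn right, now facing East
  F3: move forward 3, now at (x=3, y=9)
  F1: move forward 1, now at (x=4, y=9)
  R: turn right, now facing South
Final: (x=4, y=9), facing South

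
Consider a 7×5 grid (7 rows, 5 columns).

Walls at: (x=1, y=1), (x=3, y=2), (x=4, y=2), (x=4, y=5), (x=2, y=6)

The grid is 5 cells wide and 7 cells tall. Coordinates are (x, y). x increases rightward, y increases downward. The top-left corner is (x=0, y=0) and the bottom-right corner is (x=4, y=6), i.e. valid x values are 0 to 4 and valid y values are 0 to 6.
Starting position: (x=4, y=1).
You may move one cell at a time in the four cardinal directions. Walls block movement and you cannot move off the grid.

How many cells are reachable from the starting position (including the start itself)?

Answer: Reachable cells: 30

Derivation:
BFS flood-fill from (x=4, y=1):
  Distance 0: (x=4, y=1)
  Distance 1: (x=4, y=0), (x=3, y=1)
  Distance 2: (x=3, y=0), (x=2, y=1)
  Distance 3: (x=2, y=0), (x=2, y=2)
  Distance 4: (x=1, y=0), (x=1, y=2), (x=2, y=3)
  Distance 5: (x=0, y=0), (x=0, y=2), (x=1, y=3), (x=3, y=3), (x=2, y=4)
  Distance 6: (x=0, y=1), (x=0, y=3), (x=4, y=3), (x=1, y=4), (x=3, y=4), (x=2, y=5)
  Distance 7: (x=0, y=4), (x=4, y=4), (x=1, y=5), (x=3, y=5)
  Distance 8: (x=0, y=5), (x=1, y=6), (x=3, y=6)
  Distance 9: (x=0, y=6), (x=4, y=6)
Total reachable: 30 (grid has 30 open cells total)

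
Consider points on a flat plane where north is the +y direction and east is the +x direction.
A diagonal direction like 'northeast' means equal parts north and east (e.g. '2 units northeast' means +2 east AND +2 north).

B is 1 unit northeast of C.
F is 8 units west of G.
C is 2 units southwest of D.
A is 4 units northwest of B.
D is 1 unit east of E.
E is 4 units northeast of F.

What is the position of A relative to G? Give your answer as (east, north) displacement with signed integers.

Place G at the origin (east=0, north=0).
  F is 8 units west of G: delta (east=-8, north=+0); F at (east=-8, north=0).
  E is 4 units northeast of F: delta (east=+4, north=+4); E at (east=-4, north=4).
  D is 1 unit east of E: delta (east=+1, north=+0); D at (east=-3, north=4).
  C is 2 units southwest of D: delta (east=-2, north=-2); C at (east=-5, north=2).
  B is 1 unit northeast of C: delta (east=+1, north=+1); B at (east=-4, north=3).
  A is 4 units northwest of B: delta (east=-4, north=+4); A at (east=-8, north=7).
Therefore A relative to G: (east=-8, north=7).

Answer: A is at (east=-8, north=7) relative to G.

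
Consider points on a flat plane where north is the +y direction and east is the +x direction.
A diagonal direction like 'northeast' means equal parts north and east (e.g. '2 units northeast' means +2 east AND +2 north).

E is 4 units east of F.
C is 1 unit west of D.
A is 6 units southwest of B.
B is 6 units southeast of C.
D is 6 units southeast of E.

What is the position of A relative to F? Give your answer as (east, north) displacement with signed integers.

Place F at the origin (east=0, north=0).
  E is 4 units east of F: delta (east=+4, north=+0); E at (east=4, north=0).
  D is 6 units southeast of E: delta (east=+6, north=-6); D at (east=10, north=-6).
  C is 1 unit west of D: delta (east=-1, north=+0); C at (east=9, north=-6).
  B is 6 units southeast of C: delta (east=+6, north=-6); B at (east=15, north=-12).
  A is 6 units southwest of B: delta (east=-6, north=-6); A at (east=9, north=-18).
Therefore A relative to F: (east=9, north=-18).

Answer: A is at (east=9, north=-18) relative to F.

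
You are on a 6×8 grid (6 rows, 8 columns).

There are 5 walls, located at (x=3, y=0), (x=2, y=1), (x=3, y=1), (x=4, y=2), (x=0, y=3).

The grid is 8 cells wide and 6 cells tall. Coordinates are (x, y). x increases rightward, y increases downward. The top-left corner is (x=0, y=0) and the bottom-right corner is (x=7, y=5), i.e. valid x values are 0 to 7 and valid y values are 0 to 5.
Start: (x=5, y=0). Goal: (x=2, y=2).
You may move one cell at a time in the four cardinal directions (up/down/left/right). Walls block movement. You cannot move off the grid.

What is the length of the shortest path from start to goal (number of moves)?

BFS from (x=5, y=0) until reaching (x=2, y=2):
  Distance 0: (x=5, y=0)
  Distance 1: (x=4, y=0), (x=6, y=0), (x=5, y=1)
  Distance 2: (x=7, y=0), (x=4, y=1), (x=6, y=1), (x=5, y=2)
  Distance 3: (x=7, y=1), (x=6, y=2), (x=5, y=3)
  Distance 4: (x=7, y=2), (x=4, y=3), (x=6, y=3), (x=5, y=4)
  Distance 5: (x=3, y=3), (x=7, y=3), (x=4, y=4), (x=6, y=4), (x=5, y=5)
  Distance 6: (x=3, y=2), (x=2, y=3), (x=3, y=4), (x=7, y=4), (x=4, y=5), (x=6, y=5)
  Distance 7: (x=2, y=2), (x=1, y=3), (x=2, y=4), (x=3, y=5), (x=7, y=5)  <- goal reached here
One shortest path (7 moves): (x=5, y=0) -> (x=5, y=1) -> (x=5, y=2) -> (x=5, y=3) -> (x=4, y=3) -> (x=3, y=3) -> (x=2, y=3) -> (x=2, y=2)

Answer: Shortest path length: 7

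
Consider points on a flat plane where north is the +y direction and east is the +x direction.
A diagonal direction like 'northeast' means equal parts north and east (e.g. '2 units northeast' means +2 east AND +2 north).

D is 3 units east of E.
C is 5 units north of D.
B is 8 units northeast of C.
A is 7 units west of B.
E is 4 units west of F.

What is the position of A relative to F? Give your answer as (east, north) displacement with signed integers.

Place F at the origin (east=0, north=0).
  E is 4 units west of F: delta (east=-4, north=+0); E at (east=-4, north=0).
  D is 3 units east of E: delta (east=+3, north=+0); D at (east=-1, north=0).
  C is 5 units north of D: delta (east=+0, north=+5); C at (east=-1, north=5).
  B is 8 units northeast of C: delta (east=+8, north=+8); B at (east=7, north=13).
  A is 7 units west of B: delta (east=-7, north=+0); A at (east=0, north=13).
Therefore A relative to F: (east=0, north=13).

Answer: A is at (east=0, north=13) relative to F.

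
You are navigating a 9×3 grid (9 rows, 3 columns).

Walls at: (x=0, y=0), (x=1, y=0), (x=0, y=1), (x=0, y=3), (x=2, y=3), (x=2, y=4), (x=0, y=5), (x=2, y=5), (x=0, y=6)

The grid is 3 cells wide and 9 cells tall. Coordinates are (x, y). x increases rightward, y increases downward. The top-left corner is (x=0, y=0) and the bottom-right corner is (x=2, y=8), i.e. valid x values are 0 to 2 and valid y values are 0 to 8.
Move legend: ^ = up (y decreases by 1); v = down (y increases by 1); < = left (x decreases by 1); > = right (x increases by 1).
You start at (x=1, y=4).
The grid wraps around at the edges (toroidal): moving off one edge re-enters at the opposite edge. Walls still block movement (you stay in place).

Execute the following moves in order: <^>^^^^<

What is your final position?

Start: (x=1, y=4)
  < (left): (x=1, y=4) -> (x=0, y=4)
  ^ (up): blocked, stay at (x=0, y=4)
  > (right): (x=0, y=4) -> (x=1, y=4)
  ^ (up): (x=1, y=4) -> (x=1, y=3)
  ^ (up): (x=1, y=3) -> (x=1, y=2)
  ^ (up): (x=1, y=2) -> (x=1, y=1)
  ^ (up): blocked, stay at (x=1, y=1)
  < (left): blocked, stay at (x=1, y=1)
Final: (x=1, y=1)

Answer: Final position: (x=1, y=1)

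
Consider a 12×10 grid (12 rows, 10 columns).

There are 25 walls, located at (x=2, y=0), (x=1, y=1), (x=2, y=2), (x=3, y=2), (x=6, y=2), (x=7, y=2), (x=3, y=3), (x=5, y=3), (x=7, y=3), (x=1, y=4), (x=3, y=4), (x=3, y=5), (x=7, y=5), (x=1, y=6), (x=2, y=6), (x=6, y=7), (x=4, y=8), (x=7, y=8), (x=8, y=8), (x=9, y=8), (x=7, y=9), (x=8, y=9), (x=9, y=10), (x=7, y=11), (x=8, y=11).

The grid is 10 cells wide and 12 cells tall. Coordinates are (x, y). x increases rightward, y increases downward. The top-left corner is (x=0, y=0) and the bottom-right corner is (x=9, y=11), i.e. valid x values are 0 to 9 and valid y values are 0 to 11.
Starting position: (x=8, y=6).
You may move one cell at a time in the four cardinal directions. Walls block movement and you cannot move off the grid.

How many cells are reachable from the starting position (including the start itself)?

BFS flood-fill from (x=8, y=6):
  Distance 0: (x=8, y=6)
  Distance 1: (x=8, y=5), (x=7, y=6), (x=9, y=6), (x=8, y=7)
  Distance 2: (x=8, y=4), (x=9, y=5), (x=6, y=6), (x=7, y=7), (x=9, y=7)
  Distance 3: (x=8, y=3), (x=7, y=4), (x=9, y=4), (x=6, y=5), (x=5, y=6)
  Distance 4: (x=8, y=2), (x=9, y=3), (x=6, y=4), (x=5, y=5), (x=4, y=6), (x=5, y=7)
  Distance 5: (x=8, y=1), (x=9, y=2), (x=6, y=3), (x=5, y=4), (x=4, y=5), (x=3, y=6), (x=4, y=7), (x=5, y=8)
  Distance 6: (x=8, y=0), (x=7, y=1), (x=9, y=1), (x=4, y=4), (x=3, y=7), (x=6, y=8), (x=5, y=9)
  Distance 7: (x=7, y=0), (x=9, y=0), (x=6, y=1), (x=4, y=3), (x=2, y=7), (x=3, y=8), (x=4, y=9), (x=6, y=9), (x=5, y=10)
  Distance 8: (x=6, y=0), (x=5, y=1), (x=4, y=2), (x=1, y=7), (x=2, y=8), (x=3, y=9), (x=4, y=10), (x=6, y=10), (x=5, y=11)
  Distance 9: (x=5, y=0), (x=4, y=1), (x=5, y=2), (x=0, y=7), (x=1, y=8), (x=2, y=9), (x=3, y=10), (x=7, y=10), (x=4, y=11), (x=6, y=11)
  Distance 10: (x=4, y=0), (x=3, y=1), (x=0, y=6), (x=0, y=8), (x=1, y=9), (x=2, y=10), (x=8, y=10), (x=3, y=11)
  Distance 11: (x=3, y=0), (x=2, y=1), (x=0, y=5), (x=0, y=9), (x=1, y=10), (x=2, y=11)
  Distance 12: (x=0, y=4), (x=1, y=5), (x=0, y=10), (x=1, y=11)
  Distance 13: (x=0, y=3), (x=2, y=5), (x=0, y=11)
  Distance 14: (x=0, y=2), (x=1, y=3), (x=2, y=4)
  Distance 15: (x=0, y=1), (x=1, y=2), (x=2, y=3)
  Distance 16: (x=0, y=0)
  Distance 17: (x=1, y=0)
Total reachable: 93 (grid has 95 open cells total)

Answer: Reachable cells: 93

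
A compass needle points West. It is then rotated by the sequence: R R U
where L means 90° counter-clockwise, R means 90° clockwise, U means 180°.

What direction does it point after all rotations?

Answer: Final heading: West

Derivation:
Start: West
  R (right (90° clockwise)) -> North
  R (right (90° clockwise)) -> East
  U (U-turn (180°)) -> West
Final: West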